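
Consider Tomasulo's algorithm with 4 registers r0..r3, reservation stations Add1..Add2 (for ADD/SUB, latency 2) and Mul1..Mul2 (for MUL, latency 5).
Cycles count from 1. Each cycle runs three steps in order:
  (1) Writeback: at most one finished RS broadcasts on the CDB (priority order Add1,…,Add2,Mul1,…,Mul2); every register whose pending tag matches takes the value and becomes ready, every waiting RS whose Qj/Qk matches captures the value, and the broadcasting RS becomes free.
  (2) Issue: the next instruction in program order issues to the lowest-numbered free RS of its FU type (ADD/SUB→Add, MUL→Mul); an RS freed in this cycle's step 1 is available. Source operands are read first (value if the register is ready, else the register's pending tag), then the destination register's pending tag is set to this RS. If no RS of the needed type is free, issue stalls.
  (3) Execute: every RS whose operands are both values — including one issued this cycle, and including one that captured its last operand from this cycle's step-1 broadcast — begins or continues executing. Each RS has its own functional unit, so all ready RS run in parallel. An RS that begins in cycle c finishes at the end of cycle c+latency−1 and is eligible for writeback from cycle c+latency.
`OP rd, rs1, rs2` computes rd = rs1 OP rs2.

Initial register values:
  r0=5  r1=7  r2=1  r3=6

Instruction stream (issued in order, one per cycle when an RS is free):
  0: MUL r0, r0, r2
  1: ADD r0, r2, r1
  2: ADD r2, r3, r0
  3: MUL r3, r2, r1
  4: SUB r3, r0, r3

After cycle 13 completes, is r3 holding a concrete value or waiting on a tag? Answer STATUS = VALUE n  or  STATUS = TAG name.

  c1: issue MUL r0<-Mul1  regs: r0:Mul1,r1:7,r2:1,r3:6
  c2: issue ADD r0<-Add1  regs: r0:Add1,r1:7,r2:1,r3:6
  c3: issue ADD r2<-Add2  regs: r0:Add1,r1:7,r2:Add2,r3:6
  c4: CDB Add1=8; issue MUL r3<-Mul2  regs: r0:8,r1:7,r2:Add2,r3:Mul2
  c5: issue SUB r3<-Add1  regs: r0:8,r1:7,r2:Add2,r3:Add1
  c6: CDB Add2=14  regs: r0:8,r1:7,r2:14,r3:Add1
  c7: CDB Mul1=5  regs: r0:8,r1:7,r2:14,r3:Add1
  c8: -  regs: r0:8,r1:7,r2:14,r3:Add1
  c9: -  regs: r0:8,r1:7,r2:14,r3:Add1
  c10: -  regs: r0:8,r1:7,r2:14,r3:Add1
  c11: CDB Mul2=98  regs: r0:8,r1:7,r2:14,r3:Add1
  c12: -  regs: r0:8,r1:7,r2:14,r3:Add1
  c13: CDB Add1=-90  regs: r0:8,r1:7,r2:14,r3:-90

STATUS = VALUE -90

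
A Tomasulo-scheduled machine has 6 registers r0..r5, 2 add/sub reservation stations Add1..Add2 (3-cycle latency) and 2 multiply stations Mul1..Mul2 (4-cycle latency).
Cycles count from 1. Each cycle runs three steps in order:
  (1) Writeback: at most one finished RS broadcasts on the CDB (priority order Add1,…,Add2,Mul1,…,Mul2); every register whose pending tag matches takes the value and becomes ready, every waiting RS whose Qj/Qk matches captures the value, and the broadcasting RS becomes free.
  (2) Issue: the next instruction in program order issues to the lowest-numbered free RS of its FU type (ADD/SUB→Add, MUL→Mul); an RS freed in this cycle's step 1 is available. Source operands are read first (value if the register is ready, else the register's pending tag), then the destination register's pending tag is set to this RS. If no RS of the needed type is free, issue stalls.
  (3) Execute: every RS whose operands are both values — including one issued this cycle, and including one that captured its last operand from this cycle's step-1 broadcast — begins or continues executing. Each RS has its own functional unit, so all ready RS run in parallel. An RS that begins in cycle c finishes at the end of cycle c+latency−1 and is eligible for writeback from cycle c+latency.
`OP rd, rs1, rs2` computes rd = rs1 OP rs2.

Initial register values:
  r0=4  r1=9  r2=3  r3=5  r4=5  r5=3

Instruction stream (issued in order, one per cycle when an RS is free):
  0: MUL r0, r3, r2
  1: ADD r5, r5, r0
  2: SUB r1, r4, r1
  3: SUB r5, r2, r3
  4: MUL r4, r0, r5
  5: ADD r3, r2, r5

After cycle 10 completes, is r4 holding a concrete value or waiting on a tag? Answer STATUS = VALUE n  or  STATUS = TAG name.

  c1: issue MUL r0<-Mul1  regs: r0:Mul1,r1:9,r2:3,r3:5,r4:5,r5:3
  c2: issue ADD r5<-Add1  regs: r0:Mul1,r1:9,r2:3,r3:5,r4:5,r5:Add1
  c3: issue SUB r1<-Add2  regs: r0:Mul1,r1:Add2,r2:3,r3:5,r4:5,r5:Add1
  c4: stall  regs: r0:Mul1,r1:Add2,r2:3,r3:5,r4:5,r5:Add1
  c5: CDB Mul1=15; stall  regs: r0:15,r1:Add2,r2:3,r3:5,r4:5,r5:Add1
  c6: CDB Add2=-4; issue SUB r5<-Add2  regs: r0:15,r1:-4,r2:3,r3:5,r4:5,r5:Add2
  c7: issue MUL r4<-Mul1  regs: r0:15,r1:-4,r2:3,r3:5,r4:Mul1,r5:Add2
  c8: CDB Add1=18; issue ADD r3<-Add1  regs: r0:15,r1:-4,r2:3,r3:Add1,r4:Mul1,r5:Add2
  c9: CDB Add2=-2  regs: r0:15,r1:-4,r2:3,r3:Add1,r4:Mul1,r5:-2
  c10: -  regs: r0:15,r1:-4,r2:3,r3:Add1,r4:Mul1,r5:-2

STATUS = TAG Mul1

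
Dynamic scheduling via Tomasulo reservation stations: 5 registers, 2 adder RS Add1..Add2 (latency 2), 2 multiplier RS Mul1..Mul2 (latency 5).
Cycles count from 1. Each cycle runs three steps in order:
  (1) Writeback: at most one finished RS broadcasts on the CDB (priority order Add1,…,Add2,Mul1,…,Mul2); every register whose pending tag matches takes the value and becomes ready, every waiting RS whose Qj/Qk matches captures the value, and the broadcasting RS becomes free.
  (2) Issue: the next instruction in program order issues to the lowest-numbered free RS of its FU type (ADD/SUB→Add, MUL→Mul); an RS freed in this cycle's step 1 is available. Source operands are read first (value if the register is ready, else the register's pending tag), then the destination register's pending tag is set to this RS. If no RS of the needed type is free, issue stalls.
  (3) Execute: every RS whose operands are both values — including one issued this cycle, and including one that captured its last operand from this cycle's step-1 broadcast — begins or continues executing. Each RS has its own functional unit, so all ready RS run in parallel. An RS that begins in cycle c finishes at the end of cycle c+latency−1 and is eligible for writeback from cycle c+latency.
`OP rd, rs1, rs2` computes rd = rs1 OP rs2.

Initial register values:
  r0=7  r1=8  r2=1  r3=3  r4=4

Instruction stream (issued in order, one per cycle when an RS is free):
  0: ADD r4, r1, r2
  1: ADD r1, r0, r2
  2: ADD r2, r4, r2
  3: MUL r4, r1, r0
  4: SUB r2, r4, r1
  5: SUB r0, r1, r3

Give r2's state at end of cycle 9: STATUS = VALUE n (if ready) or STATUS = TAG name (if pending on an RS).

  c1: issue ADD r4<-Add1  regs: r0:7,r1:8,r2:1,r3:3,r4:Add1
  c2: issue ADD r1<-Add2  regs: r0:7,r1:Add2,r2:1,r3:3,r4:Add1
  c3: CDB Add1=9; issue ADD r2<-Add1  regs: r0:7,r1:Add2,r2:Add1,r3:3,r4:9
  c4: CDB Add2=8; issue MUL r4<-Mul1  regs: r0:7,r1:8,r2:Add1,r3:3,r4:Mul1
  c5: CDB Add1=10; issue SUB r2<-Add1  regs: r0:7,r1:8,r2:Add1,r3:3,r4:Mul1
  c6: issue SUB r0<-Add2  regs: r0:Add2,r1:8,r2:Add1,r3:3,r4:Mul1
  c7: -  regs: r0:Add2,r1:8,r2:Add1,r3:3,r4:Mul1
  c8: CDB Add2=5  regs: r0:5,r1:8,r2:Add1,r3:3,r4:Mul1
  c9: CDB Mul1=56  regs: r0:5,r1:8,r2:Add1,r3:3,r4:56

STATUS = TAG Add1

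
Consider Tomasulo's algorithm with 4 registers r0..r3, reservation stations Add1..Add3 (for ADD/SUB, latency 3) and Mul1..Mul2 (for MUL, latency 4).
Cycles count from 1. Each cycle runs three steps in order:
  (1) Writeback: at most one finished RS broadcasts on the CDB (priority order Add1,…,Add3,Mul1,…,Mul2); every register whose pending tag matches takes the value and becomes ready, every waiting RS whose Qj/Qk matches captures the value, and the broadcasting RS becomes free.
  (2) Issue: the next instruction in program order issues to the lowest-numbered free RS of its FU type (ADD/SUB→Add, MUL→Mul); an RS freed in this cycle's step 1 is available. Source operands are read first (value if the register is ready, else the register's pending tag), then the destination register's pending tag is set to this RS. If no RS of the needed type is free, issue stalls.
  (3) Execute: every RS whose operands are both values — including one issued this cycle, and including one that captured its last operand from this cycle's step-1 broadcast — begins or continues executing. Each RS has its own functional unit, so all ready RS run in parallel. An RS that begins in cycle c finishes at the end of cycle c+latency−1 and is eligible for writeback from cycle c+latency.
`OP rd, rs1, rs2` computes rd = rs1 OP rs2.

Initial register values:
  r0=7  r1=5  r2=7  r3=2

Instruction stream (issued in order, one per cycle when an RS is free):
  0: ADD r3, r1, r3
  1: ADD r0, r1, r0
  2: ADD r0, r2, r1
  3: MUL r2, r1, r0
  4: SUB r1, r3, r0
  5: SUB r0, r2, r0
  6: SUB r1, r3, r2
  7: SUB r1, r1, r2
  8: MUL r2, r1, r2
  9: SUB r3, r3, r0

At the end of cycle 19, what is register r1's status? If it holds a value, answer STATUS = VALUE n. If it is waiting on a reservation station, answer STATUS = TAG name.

STATUS = VALUE -113

c1: issue ADD r3<-Add1 | r0:7,r1:5,r2:7,r3:Add1
c2: issue ADD r0<-Add2 | r0:Add2,r1:5,r2:7,r3:Add1
c3: issue ADD r0<-Add3 | r0:Add3,r1:5,r2:7,r3:Add1
c4: CDB Add1=7; issue MUL r2<-Mul1 | r0:Add3,r1:5,r2:Mul1,r3:7
c5: CDB Add2=12; issue SUB r1<-Add1 | r0:Add3,r1:Add1,r2:Mul1,r3:7
c6: CDB Add3=12; issue SUB r0<-Add2 | r0:Add2,r1:Add1,r2:Mul1,r3:7
c7: issue SUB r1<-Add3 | r0:Add2,r1:Add3,r2:Mul1,r3:7
c8: stall | r0:Add2,r1:Add3,r2:Mul1,r3:7
c9: CDB Add1=-5; issue SUB r1<-Add1 | r0:Add2,r1:Add1,r2:Mul1,r3:7
c10: CDB Mul1=60; issue MUL r2<-Mul1 | r0:Add2,r1:Add1,r2:Mul1,r3:7
c11: stall | r0:Add2,r1:Add1,r2:Mul1,r3:7
c12: stall | r0:Add2,r1:Add1,r2:Mul1,r3:7
c13: CDB Add2=48; issue SUB r3<-Add2 | r0:48,r1:Add1,r2:Mul1,r3:Add2
c14: CDB Add3=-53 | r0:48,r1:Add1,r2:Mul1,r3:Add2
c15: - | r0:48,r1:Add1,r2:Mul1,r3:Add2
c16: CDB Add2=-41 | r0:48,r1:Add1,r2:Mul1,r3:-41
c17: CDB Add1=-113 | r0:48,r1:-113,r2:Mul1,r3:-41
c18: - | r0:48,r1:-113,r2:Mul1,r3:-41
c19: - | r0:48,r1:-113,r2:Mul1,r3:-41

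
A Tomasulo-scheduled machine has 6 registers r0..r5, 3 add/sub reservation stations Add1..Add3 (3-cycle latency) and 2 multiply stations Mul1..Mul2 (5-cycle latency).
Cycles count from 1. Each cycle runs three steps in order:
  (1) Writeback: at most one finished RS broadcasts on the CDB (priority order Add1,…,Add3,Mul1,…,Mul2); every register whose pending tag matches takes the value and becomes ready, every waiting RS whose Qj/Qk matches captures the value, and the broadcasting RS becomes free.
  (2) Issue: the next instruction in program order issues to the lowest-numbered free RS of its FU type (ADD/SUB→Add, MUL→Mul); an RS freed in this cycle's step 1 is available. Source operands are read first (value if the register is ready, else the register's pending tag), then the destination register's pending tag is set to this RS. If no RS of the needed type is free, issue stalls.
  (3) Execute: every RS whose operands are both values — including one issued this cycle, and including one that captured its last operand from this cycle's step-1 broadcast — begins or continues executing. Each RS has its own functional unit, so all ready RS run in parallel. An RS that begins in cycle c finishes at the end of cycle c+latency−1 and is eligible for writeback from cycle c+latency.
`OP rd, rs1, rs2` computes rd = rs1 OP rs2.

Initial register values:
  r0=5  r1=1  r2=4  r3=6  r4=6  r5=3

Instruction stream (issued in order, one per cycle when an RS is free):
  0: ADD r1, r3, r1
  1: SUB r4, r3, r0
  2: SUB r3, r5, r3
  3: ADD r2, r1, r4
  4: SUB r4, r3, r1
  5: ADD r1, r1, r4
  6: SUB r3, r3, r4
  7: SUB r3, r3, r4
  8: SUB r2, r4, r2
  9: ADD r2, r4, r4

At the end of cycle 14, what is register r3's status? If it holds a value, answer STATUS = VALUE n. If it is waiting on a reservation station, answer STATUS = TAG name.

c1: issue ADD r1<-Add1 | r0:5,r1:Add1,r2:4,r3:6,r4:6,r5:3
c2: issue SUB r4<-Add2 | r0:5,r1:Add1,r2:4,r3:6,r4:Add2,r5:3
c3: issue SUB r3<-Add3 | r0:5,r1:Add1,r2:4,r3:Add3,r4:Add2,r5:3
c4: CDB Add1=7; issue ADD r2<-Add1 | r0:5,r1:7,r2:Add1,r3:Add3,r4:Add2,r5:3
c5: CDB Add2=1; issue SUB r4<-Add2 | r0:5,r1:7,r2:Add1,r3:Add3,r4:Add2,r5:3
c6: CDB Add3=-3; issue ADD r1<-Add3 | r0:5,r1:Add3,r2:Add1,r3:-3,r4:Add2,r5:3
c7: stall | r0:5,r1:Add3,r2:Add1,r3:-3,r4:Add2,r5:3
c8: CDB Add1=8; issue SUB r3<-Add1 | r0:5,r1:Add3,r2:8,r3:Add1,r4:Add2,r5:3
c9: CDB Add2=-10; issue SUB r3<-Add2 | r0:5,r1:Add3,r2:8,r3:Add2,r4:-10,r5:3
c10: stall | r0:5,r1:Add3,r2:8,r3:Add2,r4:-10,r5:3
c11: stall | r0:5,r1:Add3,r2:8,r3:Add2,r4:-10,r5:3
c12: CDB Add1=7; issue SUB r2<-Add1 | r0:5,r1:Add3,r2:Add1,r3:Add2,r4:-10,r5:3
c13: CDB Add3=-3; issue ADD r2<-Add3 | r0:5,r1:-3,r2:Add3,r3:Add2,r4:-10,r5:3
c14: - | r0:5,r1:-3,r2:Add3,r3:Add2,r4:-10,r5:3

STATUS = TAG Add2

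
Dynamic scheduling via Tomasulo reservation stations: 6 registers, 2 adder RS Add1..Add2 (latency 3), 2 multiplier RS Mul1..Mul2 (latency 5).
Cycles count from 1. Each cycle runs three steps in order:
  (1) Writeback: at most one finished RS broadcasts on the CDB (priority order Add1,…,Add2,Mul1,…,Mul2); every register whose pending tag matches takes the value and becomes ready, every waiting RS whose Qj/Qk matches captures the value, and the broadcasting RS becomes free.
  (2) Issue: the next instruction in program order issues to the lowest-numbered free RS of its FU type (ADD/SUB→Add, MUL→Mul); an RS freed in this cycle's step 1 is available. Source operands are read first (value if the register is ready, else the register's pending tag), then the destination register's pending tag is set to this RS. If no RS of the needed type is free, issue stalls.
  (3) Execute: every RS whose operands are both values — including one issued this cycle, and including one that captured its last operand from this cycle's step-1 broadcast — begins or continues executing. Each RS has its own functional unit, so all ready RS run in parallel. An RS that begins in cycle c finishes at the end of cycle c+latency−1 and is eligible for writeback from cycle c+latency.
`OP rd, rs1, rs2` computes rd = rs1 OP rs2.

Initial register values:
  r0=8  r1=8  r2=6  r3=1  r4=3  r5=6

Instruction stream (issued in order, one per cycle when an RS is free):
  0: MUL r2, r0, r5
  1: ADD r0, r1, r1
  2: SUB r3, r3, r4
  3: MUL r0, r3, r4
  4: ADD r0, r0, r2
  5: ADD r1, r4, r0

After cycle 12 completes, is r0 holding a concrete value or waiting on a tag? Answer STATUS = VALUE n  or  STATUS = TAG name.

cycle 1: issue MUL r2<-Mul1 // r0:8,r1:8,r2:Mul1,r3:1,r4:3,r5:6
cycle 2: issue ADD r0<-Add1 // r0:Add1,r1:8,r2:Mul1,r3:1,r4:3,r5:6
cycle 3: issue SUB r3<-Add2 // r0:Add1,r1:8,r2:Mul1,r3:Add2,r4:3,r5:6
cycle 4: issue MUL r0<-Mul2 // r0:Mul2,r1:8,r2:Mul1,r3:Add2,r4:3,r5:6
cycle 5: CDB Add1=16; issue ADD r0<-Add1 // r0:Add1,r1:8,r2:Mul1,r3:Add2,r4:3,r5:6
cycle 6: CDB Add2=-2; issue ADD r1<-Add2 // r0:Add1,r1:Add2,r2:Mul1,r3:-2,r4:3,r5:6
cycle 7: CDB Mul1=48 // r0:Add1,r1:Add2,r2:48,r3:-2,r4:3,r5:6
cycle 8: - // r0:Add1,r1:Add2,r2:48,r3:-2,r4:3,r5:6
cycle 9: - // r0:Add1,r1:Add2,r2:48,r3:-2,r4:3,r5:6
cycle 10: - // r0:Add1,r1:Add2,r2:48,r3:-2,r4:3,r5:6
cycle 11: CDB Mul2=-6 // r0:Add1,r1:Add2,r2:48,r3:-2,r4:3,r5:6
cycle 12: - // r0:Add1,r1:Add2,r2:48,r3:-2,r4:3,r5:6

STATUS = TAG Add1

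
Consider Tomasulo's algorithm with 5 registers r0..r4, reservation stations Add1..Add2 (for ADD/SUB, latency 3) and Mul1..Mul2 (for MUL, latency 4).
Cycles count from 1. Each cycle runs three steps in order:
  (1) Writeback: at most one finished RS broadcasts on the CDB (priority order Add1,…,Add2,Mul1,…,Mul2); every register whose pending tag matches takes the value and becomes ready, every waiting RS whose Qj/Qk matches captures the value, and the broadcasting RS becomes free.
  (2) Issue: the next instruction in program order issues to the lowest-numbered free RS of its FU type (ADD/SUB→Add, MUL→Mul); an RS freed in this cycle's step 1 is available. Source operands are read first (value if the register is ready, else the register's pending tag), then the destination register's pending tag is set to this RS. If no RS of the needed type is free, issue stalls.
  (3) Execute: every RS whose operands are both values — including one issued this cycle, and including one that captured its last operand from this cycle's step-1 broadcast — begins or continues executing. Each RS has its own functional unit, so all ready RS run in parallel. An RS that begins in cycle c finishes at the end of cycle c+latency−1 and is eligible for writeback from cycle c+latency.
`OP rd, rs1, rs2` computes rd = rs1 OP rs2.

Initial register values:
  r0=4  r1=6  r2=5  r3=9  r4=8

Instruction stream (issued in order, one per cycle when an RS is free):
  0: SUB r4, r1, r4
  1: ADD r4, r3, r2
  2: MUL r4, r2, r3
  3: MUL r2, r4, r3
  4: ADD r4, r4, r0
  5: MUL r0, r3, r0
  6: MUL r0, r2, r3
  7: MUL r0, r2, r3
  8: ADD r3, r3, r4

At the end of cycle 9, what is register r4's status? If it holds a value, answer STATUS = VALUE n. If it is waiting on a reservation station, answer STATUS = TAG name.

cycle 1: issue SUB r4<-Add1 // r0:4,r1:6,r2:5,r3:9,r4:Add1
cycle 2: issue ADD r4<-Add2 // r0:4,r1:6,r2:5,r3:9,r4:Add2
cycle 3: issue MUL r4<-Mul1 // r0:4,r1:6,r2:5,r3:9,r4:Mul1
cycle 4: CDB Add1=-2; issue MUL r2<-Mul2 // r0:4,r1:6,r2:Mul2,r3:9,r4:Mul1
cycle 5: CDB Add2=14; issue ADD r4<-Add1 // r0:4,r1:6,r2:Mul2,r3:9,r4:Add1
cycle 6: stall // r0:4,r1:6,r2:Mul2,r3:9,r4:Add1
cycle 7: CDB Mul1=45; issue MUL r0<-Mul1 // r0:Mul1,r1:6,r2:Mul2,r3:9,r4:Add1
cycle 8: stall // r0:Mul1,r1:6,r2:Mul2,r3:9,r4:Add1
cycle 9: stall // r0:Mul1,r1:6,r2:Mul2,r3:9,r4:Add1

STATUS = TAG Add1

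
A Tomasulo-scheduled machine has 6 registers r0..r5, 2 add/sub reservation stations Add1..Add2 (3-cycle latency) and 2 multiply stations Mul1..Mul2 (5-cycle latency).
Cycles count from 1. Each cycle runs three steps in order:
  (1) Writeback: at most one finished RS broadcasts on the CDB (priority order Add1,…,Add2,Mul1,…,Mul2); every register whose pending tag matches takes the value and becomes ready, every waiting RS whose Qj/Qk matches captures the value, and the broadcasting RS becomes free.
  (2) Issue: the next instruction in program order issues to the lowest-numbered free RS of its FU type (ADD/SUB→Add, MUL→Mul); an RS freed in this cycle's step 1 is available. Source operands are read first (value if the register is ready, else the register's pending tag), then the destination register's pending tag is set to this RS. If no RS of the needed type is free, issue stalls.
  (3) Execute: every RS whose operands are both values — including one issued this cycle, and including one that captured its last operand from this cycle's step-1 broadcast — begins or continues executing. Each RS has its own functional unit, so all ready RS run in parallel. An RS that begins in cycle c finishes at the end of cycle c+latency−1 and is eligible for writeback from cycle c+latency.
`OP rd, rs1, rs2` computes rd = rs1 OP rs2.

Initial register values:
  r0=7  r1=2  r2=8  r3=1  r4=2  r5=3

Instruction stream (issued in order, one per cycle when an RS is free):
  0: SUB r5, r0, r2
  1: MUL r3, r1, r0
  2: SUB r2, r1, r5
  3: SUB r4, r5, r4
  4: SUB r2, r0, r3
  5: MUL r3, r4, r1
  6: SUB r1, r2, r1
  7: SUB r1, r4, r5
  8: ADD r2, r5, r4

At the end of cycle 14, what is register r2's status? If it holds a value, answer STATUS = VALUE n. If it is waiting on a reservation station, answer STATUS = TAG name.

STATUS = VALUE -7

c1: issue SUB r5<-Add1 | r0:7,r1:2,r2:8,r3:1,r4:2,r5:Add1
c2: issue MUL r3<-Mul1 | r0:7,r1:2,r2:8,r3:Mul1,r4:2,r5:Add1
c3: issue SUB r2<-Add2 | r0:7,r1:2,r2:Add2,r3:Mul1,r4:2,r5:Add1
c4: CDB Add1=-1; issue SUB r4<-Add1 | r0:7,r1:2,r2:Add2,r3:Mul1,r4:Add1,r5:-1
c5: stall | r0:7,r1:2,r2:Add2,r3:Mul1,r4:Add1,r5:-1
c6: stall | r0:7,r1:2,r2:Add2,r3:Mul1,r4:Add1,r5:-1
c7: CDB Add1=-3; issue SUB r2<-Add1 | r0:7,r1:2,r2:Add1,r3:Mul1,r4:-3,r5:-1
c8: CDB Add2=3; issue MUL r3<-Mul2 | r0:7,r1:2,r2:Add1,r3:Mul2,r4:-3,r5:-1
c9: CDB Mul1=14; issue SUB r1<-Add2 | r0:7,r1:Add2,r2:Add1,r3:Mul2,r4:-3,r5:-1
c10: stall | r0:7,r1:Add2,r2:Add1,r3:Mul2,r4:-3,r5:-1
c11: stall | r0:7,r1:Add2,r2:Add1,r3:Mul2,r4:-3,r5:-1
c12: CDB Add1=-7; issue SUB r1<-Add1 | r0:7,r1:Add1,r2:-7,r3:Mul2,r4:-3,r5:-1
c13: CDB Mul2=-6; stall | r0:7,r1:Add1,r2:-7,r3:-6,r4:-3,r5:-1
c14: stall | r0:7,r1:Add1,r2:-7,r3:-6,r4:-3,r5:-1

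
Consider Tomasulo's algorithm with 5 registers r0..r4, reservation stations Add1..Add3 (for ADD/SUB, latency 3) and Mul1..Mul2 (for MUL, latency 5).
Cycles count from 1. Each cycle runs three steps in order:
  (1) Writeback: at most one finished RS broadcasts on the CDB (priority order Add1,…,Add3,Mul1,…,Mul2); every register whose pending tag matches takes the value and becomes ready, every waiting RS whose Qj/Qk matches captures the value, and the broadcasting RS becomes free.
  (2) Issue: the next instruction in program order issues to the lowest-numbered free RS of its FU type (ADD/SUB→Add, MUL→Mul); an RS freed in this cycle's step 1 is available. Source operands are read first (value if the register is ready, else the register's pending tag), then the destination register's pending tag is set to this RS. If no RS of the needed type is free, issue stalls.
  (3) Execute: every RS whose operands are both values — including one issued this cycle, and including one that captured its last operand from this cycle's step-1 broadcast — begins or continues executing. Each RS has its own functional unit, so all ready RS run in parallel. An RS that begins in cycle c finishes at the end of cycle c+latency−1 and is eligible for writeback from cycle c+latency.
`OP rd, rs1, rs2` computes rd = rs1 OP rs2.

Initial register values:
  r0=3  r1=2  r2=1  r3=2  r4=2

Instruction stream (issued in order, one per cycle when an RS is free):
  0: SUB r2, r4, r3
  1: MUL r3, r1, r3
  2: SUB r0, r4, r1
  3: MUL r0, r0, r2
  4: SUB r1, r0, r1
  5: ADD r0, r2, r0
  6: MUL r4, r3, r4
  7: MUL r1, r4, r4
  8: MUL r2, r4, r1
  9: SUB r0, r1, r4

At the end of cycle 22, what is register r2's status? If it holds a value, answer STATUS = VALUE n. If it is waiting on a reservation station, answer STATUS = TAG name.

c1: issue SUB r2<-Add1 | r0:3,r1:2,r2:Add1,r3:2,r4:2
c2: issue MUL r3<-Mul1 | r0:3,r1:2,r2:Add1,r3:Mul1,r4:2
c3: issue SUB r0<-Add2 | r0:Add2,r1:2,r2:Add1,r3:Mul1,r4:2
c4: CDB Add1=0; issue MUL r0<-Mul2 | r0:Mul2,r1:2,r2:0,r3:Mul1,r4:2
c5: issue SUB r1<-Add1 | r0:Mul2,r1:Add1,r2:0,r3:Mul1,r4:2
c6: CDB Add2=0; issue ADD r0<-Add2 | r0:Add2,r1:Add1,r2:0,r3:Mul1,r4:2
c7: CDB Mul1=4; issue MUL r4<-Mul1 | r0:Add2,r1:Add1,r2:0,r3:4,r4:Mul1
c8: stall | r0:Add2,r1:Add1,r2:0,r3:4,r4:Mul1
c9: stall | r0:Add2,r1:Add1,r2:0,r3:4,r4:Mul1
c10: stall | r0:Add2,r1:Add1,r2:0,r3:4,r4:Mul1
c11: CDB Mul2=0; issue MUL r1<-Mul2 | r0:Add2,r1:Mul2,r2:0,r3:4,r4:Mul1
c12: CDB Mul1=8; issue MUL r2<-Mul1 | r0:Add2,r1:Mul2,r2:Mul1,r3:4,r4:8
c13: issue SUB r0<-Add3 | r0:Add3,r1:Mul2,r2:Mul1,r3:4,r4:8
c14: CDB Add1=-2 | r0:Add3,r1:Mul2,r2:Mul1,r3:4,r4:8
c15: CDB Add2=0 | r0:Add3,r1:Mul2,r2:Mul1,r3:4,r4:8
c16: - | r0:Add3,r1:Mul2,r2:Mul1,r3:4,r4:8
c17: CDB Mul2=64 | r0:Add3,r1:64,r2:Mul1,r3:4,r4:8
c18: - | r0:Add3,r1:64,r2:Mul1,r3:4,r4:8
c19: - | r0:Add3,r1:64,r2:Mul1,r3:4,r4:8
c20: CDB Add3=56 | r0:56,r1:64,r2:Mul1,r3:4,r4:8
c21: - | r0:56,r1:64,r2:Mul1,r3:4,r4:8
c22: CDB Mul1=512 | r0:56,r1:64,r2:512,r3:4,r4:8

STATUS = VALUE 512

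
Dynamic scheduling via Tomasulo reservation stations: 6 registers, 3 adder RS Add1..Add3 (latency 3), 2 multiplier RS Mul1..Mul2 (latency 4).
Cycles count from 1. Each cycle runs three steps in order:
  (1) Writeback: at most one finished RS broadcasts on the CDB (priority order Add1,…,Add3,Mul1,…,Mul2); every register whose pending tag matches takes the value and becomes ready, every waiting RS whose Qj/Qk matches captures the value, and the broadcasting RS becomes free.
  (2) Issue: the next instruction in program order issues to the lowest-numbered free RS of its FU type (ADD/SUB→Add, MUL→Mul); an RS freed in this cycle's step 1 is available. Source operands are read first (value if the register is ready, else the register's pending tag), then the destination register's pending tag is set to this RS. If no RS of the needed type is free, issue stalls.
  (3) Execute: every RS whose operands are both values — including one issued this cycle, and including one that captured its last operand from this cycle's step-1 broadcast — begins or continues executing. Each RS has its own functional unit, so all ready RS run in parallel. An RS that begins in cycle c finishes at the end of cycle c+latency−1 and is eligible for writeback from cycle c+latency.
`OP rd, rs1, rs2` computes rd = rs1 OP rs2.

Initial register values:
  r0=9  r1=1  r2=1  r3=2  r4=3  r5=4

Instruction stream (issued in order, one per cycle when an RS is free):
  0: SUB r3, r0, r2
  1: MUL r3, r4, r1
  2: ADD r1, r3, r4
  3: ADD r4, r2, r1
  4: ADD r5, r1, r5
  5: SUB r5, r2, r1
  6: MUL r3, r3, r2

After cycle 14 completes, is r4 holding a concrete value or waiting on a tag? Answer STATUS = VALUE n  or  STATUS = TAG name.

STATUS = VALUE 7

cycle 1: issue SUB r3<-Add1 // r0:9,r1:1,r2:1,r3:Add1,r4:3,r5:4
cycle 2: issue MUL r3<-Mul1 // r0:9,r1:1,r2:1,r3:Mul1,r4:3,r5:4
cycle 3: issue ADD r1<-Add2 // r0:9,r1:Add2,r2:1,r3:Mul1,r4:3,r5:4
cycle 4: CDB Add1=8; issue ADD r4<-Add1 // r0:9,r1:Add2,r2:1,r3:Mul1,r4:Add1,r5:4
cycle 5: issue ADD r5<-Add3 // r0:9,r1:Add2,r2:1,r3:Mul1,r4:Add1,r5:Add3
cycle 6: CDB Mul1=3; stall // r0:9,r1:Add2,r2:1,r3:3,r4:Add1,r5:Add3
cycle 7: stall // r0:9,r1:Add2,r2:1,r3:3,r4:Add1,r5:Add3
cycle 8: stall // r0:9,r1:Add2,r2:1,r3:3,r4:Add1,r5:Add3
cycle 9: CDB Add2=6; issue SUB r5<-Add2 // r0:9,r1:6,r2:1,r3:3,r4:Add1,r5:Add2
cycle 10: issue MUL r3<-Mul1 // r0:9,r1:6,r2:1,r3:Mul1,r4:Add1,r5:Add2
cycle 11: - // r0:9,r1:6,r2:1,r3:Mul1,r4:Add1,r5:Add2
cycle 12: CDB Add1=7 // r0:9,r1:6,r2:1,r3:Mul1,r4:7,r5:Add2
cycle 13: CDB Add2=-5 // r0:9,r1:6,r2:1,r3:Mul1,r4:7,r5:-5
cycle 14: CDB Add3=10 // r0:9,r1:6,r2:1,r3:Mul1,r4:7,r5:-5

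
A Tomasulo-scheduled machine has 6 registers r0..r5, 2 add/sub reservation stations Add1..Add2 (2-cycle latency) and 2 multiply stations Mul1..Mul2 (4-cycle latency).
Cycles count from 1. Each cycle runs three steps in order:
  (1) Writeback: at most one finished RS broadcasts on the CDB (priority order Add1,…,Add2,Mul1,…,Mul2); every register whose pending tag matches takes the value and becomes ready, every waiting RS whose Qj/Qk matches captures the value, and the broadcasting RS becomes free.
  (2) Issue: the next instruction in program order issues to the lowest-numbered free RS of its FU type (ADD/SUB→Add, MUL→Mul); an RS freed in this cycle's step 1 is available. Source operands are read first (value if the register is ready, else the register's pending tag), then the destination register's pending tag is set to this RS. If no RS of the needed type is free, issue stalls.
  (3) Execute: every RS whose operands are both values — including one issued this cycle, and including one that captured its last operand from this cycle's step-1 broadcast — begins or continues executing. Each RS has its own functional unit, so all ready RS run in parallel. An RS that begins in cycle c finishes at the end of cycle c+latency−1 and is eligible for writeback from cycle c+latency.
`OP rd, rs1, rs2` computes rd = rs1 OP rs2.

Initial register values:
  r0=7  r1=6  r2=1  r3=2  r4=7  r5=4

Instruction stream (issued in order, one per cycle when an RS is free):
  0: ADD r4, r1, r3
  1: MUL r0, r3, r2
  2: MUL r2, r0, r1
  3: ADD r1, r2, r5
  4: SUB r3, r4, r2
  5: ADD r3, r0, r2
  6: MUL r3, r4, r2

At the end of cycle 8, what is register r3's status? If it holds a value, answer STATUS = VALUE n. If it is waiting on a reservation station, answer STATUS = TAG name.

STATUS = TAG Add2

cycle 1: issue ADD r4<-Add1 // r0:7,r1:6,r2:1,r3:2,r4:Add1,r5:4
cycle 2: issue MUL r0<-Mul1 // r0:Mul1,r1:6,r2:1,r3:2,r4:Add1,r5:4
cycle 3: CDB Add1=8; issue MUL r2<-Mul2 // r0:Mul1,r1:6,r2:Mul2,r3:2,r4:8,r5:4
cycle 4: issue ADD r1<-Add1 // r0:Mul1,r1:Add1,r2:Mul2,r3:2,r4:8,r5:4
cycle 5: issue SUB r3<-Add2 // r0:Mul1,r1:Add1,r2:Mul2,r3:Add2,r4:8,r5:4
cycle 6: CDB Mul1=2; stall // r0:2,r1:Add1,r2:Mul2,r3:Add2,r4:8,r5:4
cycle 7: stall // r0:2,r1:Add1,r2:Mul2,r3:Add2,r4:8,r5:4
cycle 8: stall // r0:2,r1:Add1,r2:Mul2,r3:Add2,r4:8,r5:4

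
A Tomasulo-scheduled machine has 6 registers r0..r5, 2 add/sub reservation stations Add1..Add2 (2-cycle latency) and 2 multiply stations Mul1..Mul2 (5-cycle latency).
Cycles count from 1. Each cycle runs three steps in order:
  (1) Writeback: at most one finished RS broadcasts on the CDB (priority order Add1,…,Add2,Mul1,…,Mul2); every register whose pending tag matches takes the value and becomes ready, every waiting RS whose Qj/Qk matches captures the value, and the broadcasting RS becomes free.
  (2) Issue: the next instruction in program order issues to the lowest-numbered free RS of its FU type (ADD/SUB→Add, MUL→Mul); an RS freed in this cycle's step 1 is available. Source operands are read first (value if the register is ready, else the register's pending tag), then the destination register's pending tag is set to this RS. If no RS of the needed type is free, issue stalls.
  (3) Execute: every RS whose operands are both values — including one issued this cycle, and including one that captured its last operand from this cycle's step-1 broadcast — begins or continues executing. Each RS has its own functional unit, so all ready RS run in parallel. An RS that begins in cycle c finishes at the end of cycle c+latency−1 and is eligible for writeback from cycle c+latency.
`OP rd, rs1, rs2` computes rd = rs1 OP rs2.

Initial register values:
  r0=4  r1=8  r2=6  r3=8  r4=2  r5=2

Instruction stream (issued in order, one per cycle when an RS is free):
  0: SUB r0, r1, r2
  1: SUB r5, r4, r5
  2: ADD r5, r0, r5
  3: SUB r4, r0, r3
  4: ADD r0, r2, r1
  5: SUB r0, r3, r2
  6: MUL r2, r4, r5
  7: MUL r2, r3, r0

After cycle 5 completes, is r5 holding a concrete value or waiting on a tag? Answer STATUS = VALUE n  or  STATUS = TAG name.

cycle 1: issue SUB r0<-Add1 // r0:Add1,r1:8,r2:6,r3:8,r4:2,r5:2
cycle 2: issue SUB r5<-Add2 // r0:Add1,r1:8,r2:6,r3:8,r4:2,r5:Add2
cycle 3: CDB Add1=2; issue ADD r5<-Add1 // r0:2,r1:8,r2:6,r3:8,r4:2,r5:Add1
cycle 4: CDB Add2=0; issue SUB r4<-Add2 // r0:2,r1:8,r2:6,r3:8,r4:Add2,r5:Add1
cycle 5: stall // r0:2,r1:8,r2:6,r3:8,r4:Add2,r5:Add1

STATUS = TAG Add1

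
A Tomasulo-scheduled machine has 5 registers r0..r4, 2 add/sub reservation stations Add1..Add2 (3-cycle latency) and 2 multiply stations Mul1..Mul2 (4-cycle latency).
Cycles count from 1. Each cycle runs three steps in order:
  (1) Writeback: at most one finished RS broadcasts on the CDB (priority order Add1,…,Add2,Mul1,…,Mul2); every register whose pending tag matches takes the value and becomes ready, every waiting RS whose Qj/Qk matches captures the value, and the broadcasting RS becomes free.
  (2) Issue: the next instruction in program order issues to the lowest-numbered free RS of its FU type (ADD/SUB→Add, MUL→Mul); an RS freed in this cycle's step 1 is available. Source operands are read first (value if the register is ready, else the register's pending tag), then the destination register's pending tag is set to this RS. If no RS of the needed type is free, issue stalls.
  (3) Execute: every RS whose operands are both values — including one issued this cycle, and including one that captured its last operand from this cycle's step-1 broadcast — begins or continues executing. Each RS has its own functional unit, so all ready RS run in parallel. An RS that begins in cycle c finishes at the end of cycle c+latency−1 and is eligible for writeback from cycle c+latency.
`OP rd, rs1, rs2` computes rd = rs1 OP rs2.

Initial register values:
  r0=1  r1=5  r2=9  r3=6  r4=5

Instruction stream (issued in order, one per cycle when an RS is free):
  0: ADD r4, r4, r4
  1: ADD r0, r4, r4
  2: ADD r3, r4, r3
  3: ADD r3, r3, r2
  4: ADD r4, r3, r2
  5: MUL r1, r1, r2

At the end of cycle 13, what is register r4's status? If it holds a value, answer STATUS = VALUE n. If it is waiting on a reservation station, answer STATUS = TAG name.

STATUS = VALUE 34

cycle 1: issue ADD r4<-Add1 // r0:1,r1:5,r2:9,r3:6,r4:Add1
cycle 2: issue ADD r0<-Add2 // r0:Add2,r1:5,r2:9,r3:6,r4:Add1
cycle 3: stall // r0:Add2,r1:5,r2:9,r3:6,r4:Add1
cycle 4: CDB Add1=10; issue ADD r3<-Add1 // r0:Add2,r1:5,r2:9,r3:Add1,r4:10
cycle 5: stall // r0:Add2,r1:5,r2:9,r3:Add1,r4:10
cycle 6: stall // r0:Add2,r1:5,r2:9,r3:Add1,r4:10
cycle 7: CDB Add1=16; issue ADD r3<-Add1 // r0:Add2,r1:5,r2:9,r3:Add1,r4:10
cycle 8: CDB Add2=20; issue ADD r4<-Add2 // r0:20,r1:5,r2:9,r3:Add1,r4:Add2
cycle 9: issue MUL r1<-Mul1 // r0:20,r1:Mul1,r2:9,r3:Add1,r4:Add2
cycle 10: CDB Add1=25 // r0:20,r1:Mul1,r2:9,r3:25,r4:Add2
cycle 11: - // r0:20,r1:Mul1,r2:9,r3:25,r4:Add2
cycle 12: - // r0:20,r1:Mul1,r2:9,r3:25,r4:Add2
cycle 13: CDB Add2=34 // r0:20,r1:Mul1,r2:9,r3:25,r4:34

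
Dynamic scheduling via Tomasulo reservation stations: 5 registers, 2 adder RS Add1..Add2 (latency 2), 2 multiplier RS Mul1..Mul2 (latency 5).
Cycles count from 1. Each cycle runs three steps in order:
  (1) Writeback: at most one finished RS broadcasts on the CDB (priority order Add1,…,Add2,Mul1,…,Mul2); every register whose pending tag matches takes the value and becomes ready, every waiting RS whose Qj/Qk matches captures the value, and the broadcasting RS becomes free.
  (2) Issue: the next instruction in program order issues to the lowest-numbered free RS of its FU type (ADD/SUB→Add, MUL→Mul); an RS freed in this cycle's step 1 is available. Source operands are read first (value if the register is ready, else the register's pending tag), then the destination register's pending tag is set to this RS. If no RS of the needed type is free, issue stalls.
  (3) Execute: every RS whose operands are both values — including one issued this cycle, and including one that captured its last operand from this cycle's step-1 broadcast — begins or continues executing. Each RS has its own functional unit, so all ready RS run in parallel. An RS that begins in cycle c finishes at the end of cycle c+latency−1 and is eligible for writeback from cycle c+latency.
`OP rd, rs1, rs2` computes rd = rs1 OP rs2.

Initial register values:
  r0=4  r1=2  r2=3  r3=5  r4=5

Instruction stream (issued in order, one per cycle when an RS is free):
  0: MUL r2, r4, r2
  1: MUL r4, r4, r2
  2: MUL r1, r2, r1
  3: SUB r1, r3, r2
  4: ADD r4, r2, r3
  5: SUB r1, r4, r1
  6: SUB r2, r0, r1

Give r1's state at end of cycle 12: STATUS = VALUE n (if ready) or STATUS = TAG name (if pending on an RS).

STATUS = VALUE 30

cycle 1: issue MUL r2<-Mul1 // r0:4,r1:2,r2:Mul1,r3:5,r4:5
cycle 2: issue MUL r4<-Mul2 // r0:4,r1:2,r2:Mul1,r3:5,r4:Mul2
cycle 3: stall // r0:4,r1:2,r2:Mul1,r3:5,r4:Mul2
cycle 4: stall // r0:4,r1:2,r2:Mul1,r3:5,r4:Mul2
cycle 5: stall // r0:4,r1:2,r2:Mul1,r3:5,r4:Mul2
cycle 6: CDB Mul1=15; issue MUL r1<-Mul1 // r0:4,r1:Mul1,r2:15,r3:5,r4:Mul2
cycle 7: issue SUB r1<-Add1 // r0:4,r1:Add1,r2:15,r3:5,r4:Mul2
cycle 8: issue ADD r4<-Add2 // r0:4,r1:Add1,r2:15,r3:5,r4:Add2
cycle 9: CDB Add1=-10; issue SUB r1<-Add1 // r0:4,r1:Add1,r2:15,r3:5,r4:Add2
cycle 10: CDB Add2=20; issue SUB r2<-Add2 // r0:4,r1:Add1,r2:Add2,r3:5,r4:20
cycle 11: CDB Mul1=30 // r0:4,r1:Add1,r2:Add2,r3:5,r4:20
cycle 12: CDB Add1=30 // r0:4,r1:30,r2:Add2,r3:5,r4:20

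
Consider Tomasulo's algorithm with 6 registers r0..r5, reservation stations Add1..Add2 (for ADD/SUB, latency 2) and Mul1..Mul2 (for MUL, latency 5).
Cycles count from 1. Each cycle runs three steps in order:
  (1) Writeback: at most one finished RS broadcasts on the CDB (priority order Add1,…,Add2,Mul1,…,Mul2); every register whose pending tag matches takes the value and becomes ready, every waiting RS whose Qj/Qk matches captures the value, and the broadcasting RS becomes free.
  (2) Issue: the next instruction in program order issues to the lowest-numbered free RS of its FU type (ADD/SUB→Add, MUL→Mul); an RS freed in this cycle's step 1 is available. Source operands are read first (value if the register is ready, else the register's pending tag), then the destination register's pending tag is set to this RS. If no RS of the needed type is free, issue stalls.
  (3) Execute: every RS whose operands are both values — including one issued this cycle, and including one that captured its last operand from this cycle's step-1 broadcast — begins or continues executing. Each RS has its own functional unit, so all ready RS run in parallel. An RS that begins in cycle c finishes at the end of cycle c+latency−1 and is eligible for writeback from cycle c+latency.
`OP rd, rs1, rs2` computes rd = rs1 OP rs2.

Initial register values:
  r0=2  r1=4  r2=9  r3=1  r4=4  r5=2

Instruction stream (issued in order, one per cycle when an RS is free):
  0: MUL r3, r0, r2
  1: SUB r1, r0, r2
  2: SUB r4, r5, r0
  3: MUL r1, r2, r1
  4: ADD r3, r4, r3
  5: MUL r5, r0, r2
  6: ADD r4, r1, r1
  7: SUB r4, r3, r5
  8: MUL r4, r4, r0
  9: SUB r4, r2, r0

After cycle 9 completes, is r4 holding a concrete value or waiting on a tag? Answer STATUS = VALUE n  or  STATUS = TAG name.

STATUS = TAG Mul2

cycle 1: issue MUL r3<-Mul1 // r0:2,r1:4,r2:9,r3:Mul1,r4:4,r5:2
cycle 2: issue SUB r1<-Add1 // r0:2,r1:Add1,r2:9,r3:Mul1,r4:4,r5:2
cycle 3: issue SUB r4<-Add2 // r0:2,r1:Add1,r2:9,r3:Mul1,r4:Add2,r5:2
cycle 4: CDB Add1=-7; issue MUL r1<-Mul2 // r0:2,r1:Mul2,r2:9,r3:Mul1,r4:Add2,r5:2
cycle 5: CDB Add2=0; issue ADD r3<-Add1 // r0:2,r1:Mul2,r2:9,r3:Add1,r4:0,r5:2
cycle 6: CDB Mul1=18; issue MUL r5<-Mul1 // r0:2,r1:Mul2,r2:9,r3:Add1,r4:0,r5:Mul1
cycle 7: issue ADD r4<-Add2 // r0:2,r1:Mul2,r2:9,r3:Add1,r4:Add2,r5:Mul1
cycle 8: CDB Add1=18; issue SUB r4<-Add1 // r0:2,r1:Mul2,r2:9,r3:18,r4:Add1,r5:Mul1
cycle 9: CDB Mul2=-63; issue MUL r4<-Mul2 // r0:2,r1:-63,r2:9,r3:18,r4:Mul2,r5:Mul1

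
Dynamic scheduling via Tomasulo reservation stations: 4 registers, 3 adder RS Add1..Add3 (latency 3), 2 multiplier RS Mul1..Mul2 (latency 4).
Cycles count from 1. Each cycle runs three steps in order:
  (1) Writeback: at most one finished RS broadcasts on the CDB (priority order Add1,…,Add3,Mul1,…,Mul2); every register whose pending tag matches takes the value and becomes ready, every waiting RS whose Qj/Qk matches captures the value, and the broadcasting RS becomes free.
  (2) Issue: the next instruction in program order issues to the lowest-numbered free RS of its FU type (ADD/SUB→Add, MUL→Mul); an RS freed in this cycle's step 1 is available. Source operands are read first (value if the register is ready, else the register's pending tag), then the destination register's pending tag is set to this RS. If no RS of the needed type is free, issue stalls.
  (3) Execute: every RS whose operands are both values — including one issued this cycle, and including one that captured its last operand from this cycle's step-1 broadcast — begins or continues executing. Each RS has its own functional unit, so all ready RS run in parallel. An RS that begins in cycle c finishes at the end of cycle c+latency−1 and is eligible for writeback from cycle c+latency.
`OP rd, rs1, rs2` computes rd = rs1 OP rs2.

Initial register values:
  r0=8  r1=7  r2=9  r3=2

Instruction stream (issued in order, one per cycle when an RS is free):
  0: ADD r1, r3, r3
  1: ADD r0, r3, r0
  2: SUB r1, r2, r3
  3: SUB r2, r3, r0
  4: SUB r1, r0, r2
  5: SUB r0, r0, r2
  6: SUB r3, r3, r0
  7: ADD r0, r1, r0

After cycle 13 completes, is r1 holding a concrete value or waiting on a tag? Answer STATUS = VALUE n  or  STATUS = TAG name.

STATUS = VALUE 18

cycle 1: issue ADD r1<-Add1 // r0:8,r1:Add1,r2:9,r3:2
cycle 2: issue ADD r0<-Add2 // r0:Add2,r1:Add1,r2:9,r3:2
cycle 3: issue SUB r1<-Add3 // r0:Add2,r1:Add3,r2:9,r3:2
cycle 4: CDB Add1=4; issue SUB r2<-Add1 // r0:Add2,r1:Add3,r2:Add1,r3:2
cycle 5: CDB Add2=10; issue SUB r1<-Add2 // r0:10,r1:Add2,r2:Add1,r3:2
cycle 6: CDB Add3=7; issue SUB r0<-Add3 // r0:Add3,r1:Add2,r2:Add1,r3:2
cycle 7: stall // r0:Add3,r1:Add2,r2:Add1,r3:2
cycle 8: CDB Add1=-8; issue SUB r3<-Add1 // r0:Add3,r1:Add2,r2:-8,r3:Add1
cycle 9: stall // r0:Add3,r1:Add2,r2:-8,r3:Add1
cycle 10: stall // r0:Add3,r1:Add2,r2:-8,r3:Add1
cycle 11: CDB Add2=18; issue ADD r0<-Add2 // r0:Add2,r1:18,r2:-8,r3:Add1
cycle 12: CDB Add3=18 // r0:Add2,r1:18,r2:-8,r3:Add1
cycle 13: - // r0:Add2,r1:18,r2:-8,r3:Add1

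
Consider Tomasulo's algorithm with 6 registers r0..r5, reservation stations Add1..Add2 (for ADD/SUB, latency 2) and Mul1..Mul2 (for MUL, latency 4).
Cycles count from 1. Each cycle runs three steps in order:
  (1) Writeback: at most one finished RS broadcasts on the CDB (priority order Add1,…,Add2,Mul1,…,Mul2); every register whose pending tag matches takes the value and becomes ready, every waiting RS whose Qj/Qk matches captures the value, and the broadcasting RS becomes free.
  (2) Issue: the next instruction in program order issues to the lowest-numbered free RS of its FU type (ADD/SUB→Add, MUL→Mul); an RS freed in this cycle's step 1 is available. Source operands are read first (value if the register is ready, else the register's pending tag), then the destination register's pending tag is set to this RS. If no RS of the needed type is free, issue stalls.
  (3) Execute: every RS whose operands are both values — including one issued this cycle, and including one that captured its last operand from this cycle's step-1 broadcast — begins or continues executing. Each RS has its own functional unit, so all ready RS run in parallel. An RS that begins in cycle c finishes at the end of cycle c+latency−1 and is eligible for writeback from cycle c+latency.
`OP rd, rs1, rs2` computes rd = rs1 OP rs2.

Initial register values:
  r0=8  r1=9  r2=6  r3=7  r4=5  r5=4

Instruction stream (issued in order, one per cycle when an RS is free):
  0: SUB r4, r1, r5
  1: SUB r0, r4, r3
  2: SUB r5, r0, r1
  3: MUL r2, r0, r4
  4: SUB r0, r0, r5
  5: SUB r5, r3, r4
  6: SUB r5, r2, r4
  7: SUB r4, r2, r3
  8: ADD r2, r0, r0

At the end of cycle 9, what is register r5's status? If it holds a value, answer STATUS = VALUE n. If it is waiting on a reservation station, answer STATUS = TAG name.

  c1: issue SUB r4<-Add1  regs: r0:8,r1:9,r2:6,r3:7,r4:Add1,r5:4
  c2: issue SUB r0<-Add2  regs: r0:Add2,r1:9,r2:6,r3:7,r4:Add1,r5:4
  c3: CDB Add1=5; issue SUB r5<-Add1  regs: r0:Add2,r1:9,r2:6,r3:7,r4:5,r5:Add1
  c4: issue MUL r2<-Mul1  regs: r0:Add2,r1:9,r2:Mul1,r3:7,r4:5,r5:Add1
  c5: CDB Add2=-2; issue SUB r0<-Add2  regs: r0:Add2,r1:9,r2:Mul1,r3:7,r4:5,r5:Add1
  c6: stall  regs: r0:Add2,r1:9,r2:Mul1,r3:7,r4:5,r5:Add1
  c7: CDB Add1=-11; issue SUB r5<-Add1  regs: r0:Add2,r1:9,r2:Mul1,r3:7,r4:5,r5:Add1
  c8: stall  regs: r0:Add2,r1:9,r2:Mul1,r3:7,r4:5,r5:Add1
  c9: CDB Add1=2; issue SUB r5<-Add1  regs: r0:Add2,r1:9,r2:Mul1,r3:7,r4:5,r5:Add1

STATUS = TAG Add1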